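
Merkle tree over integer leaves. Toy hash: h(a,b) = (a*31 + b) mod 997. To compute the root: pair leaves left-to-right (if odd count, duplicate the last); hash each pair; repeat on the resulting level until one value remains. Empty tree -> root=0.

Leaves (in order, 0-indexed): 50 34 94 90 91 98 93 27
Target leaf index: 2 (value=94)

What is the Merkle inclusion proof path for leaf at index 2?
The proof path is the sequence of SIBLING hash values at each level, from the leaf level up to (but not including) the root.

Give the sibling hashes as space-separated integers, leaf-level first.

Answer: 90 587 678

Derivation:
L0 (leaves): [50, 34, 94, 90, 91, 98, 93, 27], target index=2
L1: h(50,34)=(50*31+34)%997=587 [pair 0] h(94,90)=(94*31+90)%997=13 [pair 1] h(91,98)=(91*31+98)%997=925 [pair 2] h(93,27)=(93*31+27)%997=916 [pair 3] -> [587, 13, 925, 916]
  Sibling for proof at L0: 90
L2: h(587,13)=(587*31+13)%997=264 [pair 0] h(925,916)=(925*31+916)%997=678 [pair 1] -> [264, 678]
  Sibling for proof at L1: 587
L3: h(264,678)=(264*31+678)%997=886 [pair 0] -> [886]
  Sibling for proof at L2: 678
Root: 886
Proof path (sibling hashes from leaf to root): [90, 587, 678]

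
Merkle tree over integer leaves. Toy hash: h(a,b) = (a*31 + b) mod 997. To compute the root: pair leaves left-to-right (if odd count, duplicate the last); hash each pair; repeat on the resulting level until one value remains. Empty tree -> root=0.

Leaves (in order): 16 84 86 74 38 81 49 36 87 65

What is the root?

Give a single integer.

L0: [16, 84, 86, 74, 38, 81, 49, 36, 87, 65]
L1: h(16,84)=(16*31+84)%997=580 h(86,74)=(86*31+74)%997=746 h(38,81)=(38*31+81)%997=262 h(49,36)=(49*31+36)%997=558 h(87,65)=(87*31+65)%997=768 -> [580, 746, 262, 558, 768]
L2: h(580,746)=(580*31+746)%997=780 h(262,558)=(262*31+558)%997=704 h(768,768)=(768*31+768)%997=648 -> [780, 704, 648]
L3: h(780,704)=(780*31+704)%997=956 h(648,648)=(648*31+648)%997=796 -> [956, 796]
L4: h(956,796)=(956*31+796)%997=522 -> [522]

Answer: 522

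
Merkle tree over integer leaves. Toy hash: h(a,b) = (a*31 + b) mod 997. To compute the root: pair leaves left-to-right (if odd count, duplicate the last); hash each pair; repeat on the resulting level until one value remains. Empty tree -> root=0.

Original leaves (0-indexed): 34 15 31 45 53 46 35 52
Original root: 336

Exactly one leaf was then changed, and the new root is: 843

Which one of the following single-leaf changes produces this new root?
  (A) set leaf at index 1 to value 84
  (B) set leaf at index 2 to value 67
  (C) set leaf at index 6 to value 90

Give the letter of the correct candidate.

Answer: A

Derivation:
Original leaves: [34, 15, 31, 45, 53, 46, 35, 52]
Target new root: 843
Try each candidate change and compute the resulting root:
Candidate A: set leaf[1] = 84 -> leaves = [34, 84, 31, 45, 53, 46, 35, 52]
  L0: [34, 84, 31, 45, 53, 46, 35, 52]
  L1: h(34,84)=(34*31+84)%997=141 h(31,45)=(31*31+45)%997=9 h(53,46)=(53*31+46)%997=692 h(35,52)=(35*31+52)%997=140 -> [141, 9, 692, 140]
  L2: h(141,9)=(141*31+9)%997=392 h(692,140)=(692*31+140)%997=655 -> [392, 655]
  L3: h(392,655)=(392*31+655)%997=843 -> [843]
  root = 843 == target 843  ** MATCH **
Candidate B: set leaf[2] = 67 -> leaves = [34, 15, 67, 45, 53, 46, 35, 52]
  L0: [34, 15, 67, 45, 53, 46, 35, 52]
  L1: h(34,15)=(34*31+15)%997=72 h(67,45)=(67*31+45)%997=128 h(53,46)=(53*31+46)%997=692 h(35,52)=(35*31+52)%997=140 -> [72, 128, 692, 140]
  L2: h(72,128)=(72*31+128)%997=366 h(692,140)=(692*31+140)%997=655 -> [366, 655]
  L3: h(366,655)=(366*31+655)%997=37 -> [37]
  root = 37 != target 843
Candidate C: set leaf[6] = 90 -> leaves = [34, 15, 31, 45, 53, 46, 90, 52]
  L0: [34, 15, 31, 45, 53, 46, 90, 52]
  L1: h(34,15)=(34*31+15)%997=72 h(31,45)=(31*31+45)%997=9 h(53,46)=(53*31+46)%997=692 h(90,52)=(90*31+52)%997=848 -> [72, 9, 692, 848]
  L2: h(72,9)=(72*31+9)%997=247 h(692,848)=(692*31+848)%997=366 -> [247, 366]
  L3: h(247,366)=(247*31+366)%997=47 -> [47]
  root = 47 != target 843
Candidate A produces the target root.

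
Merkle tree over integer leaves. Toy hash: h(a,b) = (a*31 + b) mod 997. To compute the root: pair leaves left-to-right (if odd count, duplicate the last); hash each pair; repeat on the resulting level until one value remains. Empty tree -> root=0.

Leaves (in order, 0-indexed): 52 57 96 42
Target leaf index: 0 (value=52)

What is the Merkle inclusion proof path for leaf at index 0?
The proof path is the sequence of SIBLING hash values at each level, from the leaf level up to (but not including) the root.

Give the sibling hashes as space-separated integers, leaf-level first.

Answer: 57 27

Derivation:
L0 (leaves): [52, 57, 96, 42], target index=0
L1: h(52,57)=(52*31+57)%997=672 [pair 0] h(96,42)=(96*31+42)%997=27 [pair 1] -> [672, 27]
  Sibling for proof at L0: 57
L2: h(672,27)=(672*31+27)%997=919 [pair 0] -> [919]
  Sibling for proof at L1: 27
Root: 919
Proof path (sibling hashes from leaf to root): [57, 27]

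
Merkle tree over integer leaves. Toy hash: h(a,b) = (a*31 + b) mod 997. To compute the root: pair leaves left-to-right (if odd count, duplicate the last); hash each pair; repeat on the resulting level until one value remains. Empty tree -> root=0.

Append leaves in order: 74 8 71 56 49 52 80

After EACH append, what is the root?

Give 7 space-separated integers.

Answer: 74 308 853 838 382 478 470

Derivation:
After append 74 (leaves=[74]):
  L0: [74]
  root=74
After append 8 (leaves=[74, 8]):
  L0: [74, 8]
  L1: h(74,8)=(74*31+8)%997=308 -> [308]
  root=308
After append 71 (leaves=[74, 8, 71]):
  L0: [74, 8, 71]
  L1: h(74,8)=(74*31+8)%997=308 h(71,71)=(71*31+71)%997=278 -> [308, 278]
  L2: h(308,278)=(308*31+278)%997=853 -> [853]
  root=853
After append 56 (leaves=[74, 8, 71, 56]):
  L0: [74, 8, 71, 56]
  L1: h(74,8)=(74*31+8)%997=308 h(71,56)=(71*31+56)%997=263 -> [308, 263]
  L2: h(308,263)=(308*31+263)%997=838 -> [838]
  root=838
After append 49 (leaves=[74, 8, 71, 56, 49]):
  L0: [74, 8, 71, 56, 49]
  L1: h(74,8)=(74*31+8)%997=308 h(71,56)=(71*31+56)%997=263 h(49,49)=(49*31+49)%997=571 -> [308, 263, 571]
  L2: h(308,263)=(308*31+263)%997=838 h(571,571)=(571*31+571)%997=326 -> [838, 326]
  L3: h(838,326)=(838*31+326)%997=382 -> [382]
  root=382
After append 52 (leaves=[74, 8, 71, 56, 49, 52]):
  L0: [74, 8, 71, 56, 49, 52]
  L1: h(74,8)=(74*31+8)%997=308 h(71,56)=(71*31+56)%997=263 h(49,52)=(49*31+52)%997=574 -> [308, 263, 574]
  L2: h(308,263)=(308*31+263)%997=838 h(574,574)=(574*31+574)%997=422 -> [838, 422]
  L3: h(838,422)=(838*31+422)%997=478 -> [478]
  root=478
After append 80 (leaves=[74, 8, 71, 56, 49, 52, 80]):
  L0: [74, 8, 71, 56, 49, 52, 80]
  L1: h(74,8)=(74*31+8)%997=308 h(71,56)=(71*31+56)%997=263 h(49,52)=(49*31+52)%997=574 h(80,80)=(80*31+80)%997=566 -> [308, 263, 574, 566]
  L2: h(308,263)=(308*31+263)%997=838 h(574,566)=(574*31+566)%997=414 -> [838, 414]
  L3: h(838,414)=(838*31+414)%997=470 -> [470]
  root=470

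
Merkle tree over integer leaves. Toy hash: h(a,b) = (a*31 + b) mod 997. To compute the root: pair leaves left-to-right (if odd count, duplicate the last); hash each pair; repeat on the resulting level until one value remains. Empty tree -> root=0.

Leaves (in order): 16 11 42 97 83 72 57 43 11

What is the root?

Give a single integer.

L0: [16, 11, 42, 97, 83, 72, 57, 43, 11]
L1: h(16,11)=(16*31+11)%997=507 h(42,97)=(42*31+97)%997=402 h(83,72)=(83*31+72)%997=651 h(57,43)=(57*31+43)%997=813 h(11,11)=(11*31+11)%997=352 -> [507, 402, 651, 813, 352]
L2: h(507,402)=(507*31+402)%997=167 h(651,813)=(651*31+813)%997=57 h(352,352)=(352*31+352)%997=297 -> [167, 57, 297]
L3: h(167,57)=(167*31+57)%997=249 h(297,297)=(297*31+297)%997=531 -> [249, 531]
L4: h(249,531)=(249*31+531)%997=274 -> [274]

Answer: 274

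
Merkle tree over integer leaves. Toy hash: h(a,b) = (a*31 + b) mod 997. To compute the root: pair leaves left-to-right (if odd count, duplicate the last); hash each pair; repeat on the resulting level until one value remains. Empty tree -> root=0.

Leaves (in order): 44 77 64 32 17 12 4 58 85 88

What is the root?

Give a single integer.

Answer: 149

Derivation:
L0: [44, 77, 64, 32, 17, 12, 4, 58, 85, 88]
L1: h(44,77)=(44*31+77)%997=444 h(64,32)=(64*31+32)%997=22 h(17,12)=(17*31+12)%997=539 h(4,58)=(4*31+58)%997=182 h(85,88)=(85*31+88)%997=729 -> [444, 22, 539, 182, 729]
L2: h(444,22)=(444*31+22)%997=825 h(539,182)=(539*31+182)%997=939 h(729,729)=(729*31+729)%997=397 -> [825, 939, 397]
L3: h(825,939)=(825*31+939)%997=592 h(397,397)=(397*31+397)%997=740 -> [592, 740]
L4: h(592,740)=(592*31+740)%997=149 -> [149]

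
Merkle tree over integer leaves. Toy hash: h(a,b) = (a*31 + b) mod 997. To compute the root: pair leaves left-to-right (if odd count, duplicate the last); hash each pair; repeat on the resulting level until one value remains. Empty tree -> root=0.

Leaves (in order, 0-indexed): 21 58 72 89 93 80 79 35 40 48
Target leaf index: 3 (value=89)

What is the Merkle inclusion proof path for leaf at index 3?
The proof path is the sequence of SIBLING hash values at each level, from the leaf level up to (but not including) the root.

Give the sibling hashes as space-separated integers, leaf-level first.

Answer: 72 709 619 878

Derivation:
L0 (leaves): [21, 58, 72, 89, 93, 80, 79, 35, 40, 48], target index=3
L1: h(21,58)=(21*31+58)%997=709 [pair 0] h(72,89)=(72*31+89)%997=327 [pair 1] h(93,80)=(93*31+80)%997=969 [pair 2] h(79,35)=(79*31+35)%997=490 [pair 3] h(40,48)=(40*31+48)%997=291 [pair 4] -> [709, 327, 969, 490, 291]
  Sibling for proof at L0: 72
L2: h(709,327)=(709*31+327)%997=372 [pair 0] h(969,490)=(969*31+490)%997=619 [pair 1] h(291,291)=(291*31+291)%997=339 [pair 2] -> [372, 619, 339]
  Sibling for proof at L1: 709
L3: h(372,619)=(372*31+619)%997=187 [pair 0] h(339,339)=(339*31+339)%997=878 [pair 1] -> [187, 878]
  Sibling for proof at L2: 619
L4: h(187,878)=(187*31+878)%997=693 [pair 0] -> [693]
  Sibling for proof at L3: 878
Root: 693
Proof path (sibling hashes from leaf to root): [72, 709, 619, 878]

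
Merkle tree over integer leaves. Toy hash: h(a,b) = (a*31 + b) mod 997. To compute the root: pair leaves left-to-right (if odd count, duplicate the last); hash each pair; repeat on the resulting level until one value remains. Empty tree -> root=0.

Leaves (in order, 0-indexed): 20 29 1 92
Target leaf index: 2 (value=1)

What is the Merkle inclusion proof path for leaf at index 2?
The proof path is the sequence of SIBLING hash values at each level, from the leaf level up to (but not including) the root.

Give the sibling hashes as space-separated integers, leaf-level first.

Answer: 92 649

Derivation:
L0 (leaves): [20, 29, 1, 92], target index=2
L1: h(20,29)=(20*31+29)%997=649 [pair 0] h(1,92)=(1*31+92)%997=123 [pair 1] -> [649, 123]
  Sibling for proof at L0: 92
L2: h(649,123)=(649*31+123)%997=302 [pair 0] -> [302]
  Sibling for proof at L1: 649
Root: 302
Proof path (sibling hashes from leaf to root): [92, 649]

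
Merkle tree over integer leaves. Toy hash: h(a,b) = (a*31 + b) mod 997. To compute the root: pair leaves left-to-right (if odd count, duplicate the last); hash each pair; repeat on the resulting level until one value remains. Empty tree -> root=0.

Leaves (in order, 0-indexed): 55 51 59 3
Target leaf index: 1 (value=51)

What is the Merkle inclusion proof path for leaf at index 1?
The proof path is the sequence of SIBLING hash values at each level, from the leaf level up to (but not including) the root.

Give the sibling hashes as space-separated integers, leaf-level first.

L0 (leaves): [55, 51, 59, 3], target index=1
L1: h(55,51)=(55*31+51)%997=759 [pair 0] h(59,3)=(59*31+3)%997=835 [pair 1] -> [759, 835]
  Sibling for proof at L0: 55
L2: h(759,835)=(759*31+835)%997=436 [pair 0] -> [436]
  Sibling for proof at L1: 835
Root: 436
Proof path (sibling hashes from leaf to root): [55, 835]

Answer: 55 835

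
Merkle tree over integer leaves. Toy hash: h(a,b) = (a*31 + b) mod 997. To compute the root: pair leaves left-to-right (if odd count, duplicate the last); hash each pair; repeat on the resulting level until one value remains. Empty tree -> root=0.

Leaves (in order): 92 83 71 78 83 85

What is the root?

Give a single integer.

L0: [92, 83, 71, 78, 83, 85]
L1: h(92,83)=(92*31+83)%997=941 h(71,78)=(71*31+78)%997=285 h(83,85)=(83*31+85)%997=664 -> [941, 285, 664]
L2: h(941,285)=(941*31+285)%997=543 h(664,664)=(664*31+664)%997=311 -> [543, 311]
L3: h(543,311)=(543*31+311)%997=195 -> [195]

Answer: 195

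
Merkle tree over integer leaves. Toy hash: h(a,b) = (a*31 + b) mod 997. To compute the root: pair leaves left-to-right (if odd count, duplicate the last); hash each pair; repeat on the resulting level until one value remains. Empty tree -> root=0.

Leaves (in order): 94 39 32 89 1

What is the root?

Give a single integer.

Answer: 11

Derivation:
L0: [94, 39, 32, 89, 1]
L1: h(94,39)=(94*31+39)%997=959 h(32,89)=(32*31+89)%997=84 h(1,1)=(1*31+1)%997=32 -> [959, 84, 32]
L2: h(959,84)=(959*31+84)%997=900 h(32,32)=(32*31+32)%997=27 -> [900, 27]
L3: h(900,27)=(900*31+27)%997=11 -> [11]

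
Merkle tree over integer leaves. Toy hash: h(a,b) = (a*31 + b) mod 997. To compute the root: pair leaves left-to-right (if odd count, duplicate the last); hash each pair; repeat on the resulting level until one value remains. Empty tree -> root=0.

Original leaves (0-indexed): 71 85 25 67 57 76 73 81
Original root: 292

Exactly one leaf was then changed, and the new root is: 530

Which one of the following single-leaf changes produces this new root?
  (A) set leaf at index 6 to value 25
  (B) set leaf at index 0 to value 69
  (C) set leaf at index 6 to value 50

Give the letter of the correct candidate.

Answer: B

Derivation:
Original leaves: [71, 85, 25, 67, 57, 76, 73, 81]
Target new root: 530
Try each candidate change and compute the resulting root:
Candidate A: set leaf[6] = 25 -> leaves = [71, 85, 25, 67, 57, 76, 25, 81]
  L0: [71, 85, 25, 67, 57, 76, 25, 81]
  L1: h(71,85)=(71*31+85)%997=292 h(25,67)=(25*31+67)%997=842 h(57,76)=(57*31+76)%997=846 h(25,81)=(25*31+81)%997=856 -> [292, 842, 846, 856]
  L2: h(292,842)=(292*31+842)%997=921 h(846,856)=(846*31+856)%997=163 -> [921, 163]
  L3: h(921,163)=(921*31+163)%997=798 -> [798]
  root = 798 != target 530
Candidate B: set leaf[0] = 69 -> leaves = [69, 85, 25, 67, 57, 76, 73, 81]
  L0: [69, 85, 25, 67, 57, 76, 73, 81]
  L1: h(69,85)=(69*31+85)%997=230 h(25,67)=(25*31+67)%997=842 h(57,76)=(57*31+76)%997=846 h(73,81)=(73*31+81)%997=350 -> [230, 842, 846, 350]
  L2: h(230,842)=(230*31+842)%997=993 h(846,350)=(846*31+350)%997=654 -> [993, 654]
  L3: h(993,654)=(993*31+654)%997=530 -> [530]
  root = 530 == target 530  ** MATCH **
Candidate C: set leaf[6] = 50 -> leaves = [71, 85, 25, 67, 57, 76, 50, 81]
  L0: [71, 85, 25, 67, 57, 76, 50, 81]
  L1: h(71,85)=(71*31+85)%997=292 h(25,67)=(25*31+67)%997=842 h(57,76)=(57*31+76)%997=846 h(50,81)=(50*31+81)%997=634 -> [292, 842, 846, 634]
  L2: h(292,842)=(292*31+842)%997=921 h(846,634)=(846*31+634)%997=938 -> [921, 938]
  L3: h(921,938)=(921*31+938)%997=576 -> [576]
  root = 576 != target 530
Candidate B produces the target root.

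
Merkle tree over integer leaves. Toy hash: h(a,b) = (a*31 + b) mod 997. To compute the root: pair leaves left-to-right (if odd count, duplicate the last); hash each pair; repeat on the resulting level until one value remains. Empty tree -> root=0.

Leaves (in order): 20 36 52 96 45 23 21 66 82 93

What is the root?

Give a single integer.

Answer: 478

Derivation:
L0: [20, 36, 52, 96, 45, 23, 21, 66, 82, 93]
L1: h(20,36)=(20*31+36)%997=656 h(52,96)=(52*31+96)%997=711 h(45,23)=(45*31+23)%997=421 h(21,66)=(21*31+66)%997=717 h(82,93)=(82*31+93)%997=641 -> [656, 711, 421, 717, 641]
L2: h(656,711)=(656*31+711)%997=110 h(421,717)=(421*31+717)%997=807 h(641,641)=(641*31+641)%997=572 -> [110, 807, 572]
L3: h(110,807)=(110*31+807)%997=229 h(572,572)=(572*31+572)%997=358 -> [229, 358]
L4: h(229,358)=(229*31+358)%997=478 -> [478]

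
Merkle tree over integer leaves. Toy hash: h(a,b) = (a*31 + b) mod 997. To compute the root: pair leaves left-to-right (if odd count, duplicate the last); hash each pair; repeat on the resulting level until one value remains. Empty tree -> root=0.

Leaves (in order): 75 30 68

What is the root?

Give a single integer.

L0: [75, 30, 68]
L1: h(75,30)=(75*31+30)%997=361 h(68,68)=(68*31+68)%997=182 -> [361, 182]
L2: h(361,182)=(361*31+182)%997=406 -> [406]

Answer: 406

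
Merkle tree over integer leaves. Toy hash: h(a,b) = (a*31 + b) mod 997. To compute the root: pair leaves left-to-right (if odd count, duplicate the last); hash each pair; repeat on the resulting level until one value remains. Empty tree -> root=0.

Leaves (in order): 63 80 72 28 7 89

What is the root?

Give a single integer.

Answer: 682

Derivation:
L0: [63, 80, 72, 28, 7, 89]
L1: h(63,80)=(63*31+80)%997=39 h(72,28)=(72*31+28)%997=266 h(7,89)=(7*31+89)%997=306 -> [39, 266, 306]
L2: h(39,266)=(39*31+266)%997=478 h(306,306)=(306*31+306)%997=819 -> [478, 819]
L3: h(478,819)=(478*31+819)%997=682 -> [682]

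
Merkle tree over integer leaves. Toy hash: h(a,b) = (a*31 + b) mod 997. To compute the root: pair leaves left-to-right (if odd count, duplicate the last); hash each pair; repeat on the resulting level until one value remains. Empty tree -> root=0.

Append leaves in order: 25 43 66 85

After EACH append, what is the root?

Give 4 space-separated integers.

After append 25 (leaves=[25]):
  L0: [25]
  root=25
After append 43 (leaves=[25, 43]):
  L0: [25, 43]
  L1: h(25,43)=(25*31+43)%997=818 -> [818]
  root=818
After append 66 (leaves=[25, 43, 66]):
  L0: [25, 43, 66]
  L1: h(25,43)=(25*31+43)%997=818 h(66,66)=(66*31+66)%997=118 -> [818, 118]
  L2: h(818,118)=(818*31+118)%997=551 -> [551]
  root=551
After append 85 (leaves=[25, 43, 66, 85]):
  L0: [25, 43, 66, 85]
  L1: h(25,43)=(25*31+43)%997=818 h(66,85)=(66*31+85)%997=137 -> [818, 137]
  L2: h(818,137)=(818*31+137)%997=570 -> [570]
  root=570

Answer: 25 818 551 570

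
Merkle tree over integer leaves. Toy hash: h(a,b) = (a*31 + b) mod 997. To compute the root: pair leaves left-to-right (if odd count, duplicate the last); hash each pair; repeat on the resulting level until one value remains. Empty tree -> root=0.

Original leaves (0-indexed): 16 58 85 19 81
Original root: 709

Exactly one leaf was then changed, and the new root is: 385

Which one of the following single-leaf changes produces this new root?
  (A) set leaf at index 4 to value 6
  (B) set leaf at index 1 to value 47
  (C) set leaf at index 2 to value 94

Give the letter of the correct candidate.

Answer: C

Derivation:
Original leaves: [16, 58, 85, 19, 81]
Target new root: 385
Try each candidate change and compute the resulting root:
Candidate A: set leaf[4] = 6 -> leaves = [16, 58, 85, 19, 6]
  L0: [16, 58, 85, 19, 6]
  L1: h(16,58)=(16*31+58)%997=554 h(85,19)=(85*31+19)%997=660 h(6,6)=(6*31+6)%997=192 -> [554, 660, 192]
  L2: h(554,660)=(554*31+660)%997=885 h(192,192)=(192*31+192)%997=162 -> [885, 162]
  L3: h(885,162)=(885*31+162)%997=678 -> [678]
  root = 678 != target 385
Candidate B: set leaf[1] = 47 -> leaves = [16, 47, 85, 19, 81]
  L0: [16, 47, 85, 19, 81]
  L1: h(16,47)=(16*31+47)%997=543 h(85,19)=(85*31+19)%997=660 h(81,81)=(81*31+81)%997=598 -> [543, 660, 598]
  L2: h(543,660)=(543*31+660)%997=544 h(598,598)=(598*31+598)%997=193 -> [544, 193]
  L3: h(544,193)=(544*31+193)%997=108 -> [108]
  root = 108 != target 385
Candidate C: set leaf[2] = 94 -> leaves = [16, 58, 94, 19, 81]
  L0: [16, 58, 94, 19, 81]
  L1: h(16,58)=(16*31+58)%997=554 h(94,19)=(94*31+19)%997=939 h(81,81)=(81*31+81)%997=598 -> [554, 939, 598]
  L2: h(554,939)=(554*31+939)%997=167 h(598,598)=(598*31+598)%997=193 -> [167, 193]
  L3: h(167,193)=(167*31+193)%997=385 -> [385]
  root = 385 == target 385  ** MATCH **
Candidate C produces the target root.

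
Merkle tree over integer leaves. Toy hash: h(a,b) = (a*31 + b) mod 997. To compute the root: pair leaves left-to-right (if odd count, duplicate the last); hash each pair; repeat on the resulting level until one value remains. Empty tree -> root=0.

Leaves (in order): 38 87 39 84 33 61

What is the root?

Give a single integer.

L0: [38, 87, 39, 84, 33, 61]
L1: h(38,87)=(38*31+87)%997=268 h(39,84)=(39*31+84)%997=296 h(33,61)=(33*31+61)%997=87 -> [268, 296, 87]
L2: h(268,296)=(268*31+296)%997=628 h(87,87)=(87*31+87)%997=790 -> [628, 790]
L3: h(628,790)=(628*31+790)%997=318 -> [318]

Answer: 318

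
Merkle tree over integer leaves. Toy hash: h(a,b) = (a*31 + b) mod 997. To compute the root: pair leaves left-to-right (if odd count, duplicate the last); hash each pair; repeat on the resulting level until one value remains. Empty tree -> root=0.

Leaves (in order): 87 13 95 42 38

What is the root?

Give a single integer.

L0: [87, 13, 95, 42, 38]
L1: h(87,13)=(87*31+13)%997=716 h(95,42)=(95*31+42)%997=993 h(38,38)=(38*31+38)%997=219 -> [716, 993, 219]
L2: h(716,993)=(716*31+993)%997=258 h(219,219)=(219*31+219)%997=29 -> [258, 29]
L3: h(258,29)=(258*31+29)%997=51 -> [51]

Answer: 51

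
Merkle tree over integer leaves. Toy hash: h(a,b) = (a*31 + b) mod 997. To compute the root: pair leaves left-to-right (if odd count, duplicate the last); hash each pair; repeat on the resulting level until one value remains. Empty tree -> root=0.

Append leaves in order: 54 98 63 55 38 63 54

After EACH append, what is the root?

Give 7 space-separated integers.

After append 54 (leaves=[54]):
  L0: [54]
  root=54
After append 98 (leaves=[54, 98]):
  L0: [54, 98]
  L1: h(54,98)=(54*31+98)%997=775 -> [775]
  root=775
After append 63 (leaves=[54, 98, 63]):
  L0: [54, 98, 63]
  L1: h(54,98)=(54*31+98)%997=775 h(63,63)=(63*31+63)%997=22 -> [775, 22]
  L2: h(775,22)=(775*31+22)%997=119 -> [119]
  root=119
After append 55 (leaves=[54, 98, 63, 55]):
  L0: [54, 98, 63, 55]
  L1: h(54,98)=(54*31+98)%997=775 h(63,55)=(63*31+55)%997=14 -> [775, 14]
  L2: h(775,14)=(775*31+14)%997=111 -> [111]
  root=111
After append 38 (leaves=[54, 98, 63, 55, 38]):
  L0: [54, 98, 63, 55, 38]
  L1: h(54,98)=(54*31+98)%997=775 h(63,55)=(63*31+55)%997=14 h(38,38)=(38*31+38)%997=219 -> [775, 14, 219]
  L2: h(775,14)=(775*31+14)%997=111 h(219,219)=(219*31+219)%997=29 -> [111, 29]
  L3: h(111,29)=(111*31+29)%997=479 -> [479]
  root=479
After append 63 (leaves=[54, 98, 63, 55, 38, 63]):
  L0: [54, 98, 63, 55, 38, 63]
  L1: h(54,98)=(54*31+98)%997=775 h(63,55)=(63*31+55)%997=14 h(38,63)=(38*31+63)%997=244 -> [775, 14, 244]
  L2: h(775,14)=(775*31+14)%997=111 h(244,244)=(244*31+244)%997=829 -> [111, 829]
  L3: h(111,829)=(111*31+829)%997=282 -> [282]
  root=282
After append 54 (leaves=[54, 98, 63, 55, 38, 63, 54]):
  L0: [54, 98, 63, 55, 38, 63, 54]
  L1: h(54,98)=(54*31+98)%997=775 h(63,55)=(63*31+55)%997=14 h(38,63)=(38*31+63)%997=244 h(54,54)=(54*31+54)%997=731 -> [775, 14, 244, 731]
  L2: h(775,14)=(775*31+14)%997=111 h(244,731)=(244*31+731)%997=319 -> [111, 319]
  L3: h(111,319)=(111*31+319)%997=769 -> [769]
  root=769

Answer: 54 775 119 111 479 282 769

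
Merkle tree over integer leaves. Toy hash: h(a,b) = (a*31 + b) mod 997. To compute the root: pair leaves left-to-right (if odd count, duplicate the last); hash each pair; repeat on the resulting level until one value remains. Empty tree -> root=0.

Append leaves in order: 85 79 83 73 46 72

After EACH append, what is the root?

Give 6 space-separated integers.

Answer: 85 720 51 41 519 354

Derivation:
After append 85 (leaves=[85]):
  L0: [85]
  root=85
After append 79 (leaves=[85, 79]):
  L0: [85, 79]
  L1: h(85,79)=(85*31+79)%997=720 -> [720]
  root=720
After append 83 (leaves=[85, 79, 83]):
  L0: [85, 79, 83]
  L1: h(85,79)=(85*31+79)%997=720 h(83,83)=(83*31+83)%997=662 -> [720, 662]
  L2: h(720,662)=(720*31+662)%997=51 -> [51]
  root=51
After append 73 (leaves=[85, 79, 83, 73]):
  L0: [85, 79, 83, 73]
  L1: h(85,79)=(85*31+79)%997=720 h(83,73)=(83*31+73)%997=652 -> [720, 652]
  L2: h(720,652)=(720*31+652)%997=41 -> [41]
  root=41
After append 46 (leaves=[85, 79, 83, 73, 46]):
  L0: [85, 79, 83, 73, 46]
  L1: h(85,79)=(85*31+79)%997=720 h(83,73)=(83*31+73)%997=652 h(46,46)=(46*31+46)%997=475 -> [720, 652, 475]
  L2: h(720,652)=(720*31+652)%997=41 h(475,475)=(475*31+475)%997=245 -> [41, 245]
  L3: h(41,245)=(41*31+245)%997=519 -> [519]
  root=519
After append 72 (leaves=[85, 79, 83, 73, 46, 72]):
  L0: [85, 79, 83, 73, 46, 72]
  L1: h(85,79)=(85*31+79)%997=720 h(83,73)=(83*31+73)%997=652 h(46,72)=(46*31+72)%997=501 -> [720, 652, 501]
  L2: h(720,652)=(720*31+652)%997=41 h(501,501)=(501*31+501)%997=80 -> [41, 80]
  L3: h(41,80)=(41*31+80)%997=354 -> [354]
  root=354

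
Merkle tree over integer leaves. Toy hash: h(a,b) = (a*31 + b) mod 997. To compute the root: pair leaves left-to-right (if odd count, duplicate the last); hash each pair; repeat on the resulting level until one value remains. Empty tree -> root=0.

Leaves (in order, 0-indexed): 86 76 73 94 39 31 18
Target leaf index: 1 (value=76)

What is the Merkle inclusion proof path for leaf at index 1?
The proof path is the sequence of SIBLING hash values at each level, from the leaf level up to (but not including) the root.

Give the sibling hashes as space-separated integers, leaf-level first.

Answer: 86 363 133

Derivation:
L0 (leaves): [86, 76, 73, 94, 39, 31, 18], target index=1
L1: h(86,76)=(86*31+76)%997=748 [pair 0] h(73,94)=(73*31+94)%997=363 [pair 1] h(39,31)=(39*31+31)%997=243 [pair 2] h(18,18)=(18*31+18)%997=576 [pair 3] -> [748, 363, 243, 576]
  Sibling for proof at L0: 86
L2: h(748,363)=(748*31+363)%997=620 [pair 0] h(243,576)=(243*31+576)%997=133 [pair 1] -> [620, 133]
  Sibling for proof at L1: 363
L3: h(620,133)=(620*31+133)%997=410 [pair 0] -> [410]
  Sibling for proof at L2: 133
Root: 410
Proof path (sibling hashes from leaf to root): [86, 363, 133]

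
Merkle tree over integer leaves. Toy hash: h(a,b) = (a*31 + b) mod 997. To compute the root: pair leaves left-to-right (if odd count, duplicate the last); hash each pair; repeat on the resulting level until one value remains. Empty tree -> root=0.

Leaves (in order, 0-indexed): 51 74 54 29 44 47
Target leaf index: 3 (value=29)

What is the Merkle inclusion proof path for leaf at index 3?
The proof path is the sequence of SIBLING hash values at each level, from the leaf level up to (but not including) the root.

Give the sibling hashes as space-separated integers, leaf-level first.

L0 (leaves): [51, 74, 54, 29, 44, 47], target index=3
L1: h(51,74)=(51*31+74)%997=658 [pair 0] h(54,29)=(54*31+29)%997=706 [pair 1] h(44,47)=(44*31+47)%997=414 [pair 2] -> [658, 706, 414]
  Sibling for proof at L0: 54
L2: h(658,706)=(658*31+706)%997=167 [pair 0] h(414,414)=(414*31+414)%997=287 [pair 1] -> [167, 287]
  Sibling for proof at L1: 658
L3: h(167,287)=(167*31+287)%997=479 [pair 0] -> [479]
  Sibling for proof at L2: 287
Root: 479
Proof path (sibling hashes from leaf to root): [54, 658, 287]

Answer: 54 658 287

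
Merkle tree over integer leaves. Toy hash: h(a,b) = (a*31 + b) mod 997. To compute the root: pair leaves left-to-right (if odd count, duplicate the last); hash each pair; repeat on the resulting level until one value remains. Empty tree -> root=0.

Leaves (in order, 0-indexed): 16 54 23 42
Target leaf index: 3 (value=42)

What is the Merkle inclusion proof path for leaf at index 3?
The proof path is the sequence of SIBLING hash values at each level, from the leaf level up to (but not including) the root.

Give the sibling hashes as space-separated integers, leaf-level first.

L0 (leaves): [16, 54, 23, 42], target index=3
L1: h(16,54)=(16*31+54)%997=550 [pair 0] h(23,42)=(23*31+42)%997=755 [pair 1] -> [550, 755]
  Sibling for proof at L0: 23
L2: h(550,755)=(550*31+755)%997=856 [pair 0] -> [856]
  Sibling for proof at L1: 550
Root: 856
Proof path (sibling hashes from leaf to root): [23, 550]

Answer: 23 550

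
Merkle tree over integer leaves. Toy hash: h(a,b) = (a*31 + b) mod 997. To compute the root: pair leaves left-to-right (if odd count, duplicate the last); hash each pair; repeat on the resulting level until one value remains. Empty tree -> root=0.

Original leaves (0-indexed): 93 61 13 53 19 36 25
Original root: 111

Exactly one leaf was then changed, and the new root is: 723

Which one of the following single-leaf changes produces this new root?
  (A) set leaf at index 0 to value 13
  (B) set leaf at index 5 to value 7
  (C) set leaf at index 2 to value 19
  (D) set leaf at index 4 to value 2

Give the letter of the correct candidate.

Answer: D

Derivation:
Original leaves: [93, 61, 13, 53, 19, 36, 25]
Target new root: 723
Try each candidate change and compute the resulting root:
Candidate A: set leaf[0] = 13 -> leaves = [13, 61, 13, 53, 19, 36, 25]
  L0: [13, 61, 13, 53, 19, 36, 25]
  L1: h(13,61)=(13*31+61)%997=464 h(13,53)=(13*31+53)%997=456 h(19,36)=(19*31+36)%997=625 h(25,25)=(25*31+25)%997=800 -> [464, 456, 625, 800]
  L2: h(464,456)=(464*31+456)%997=882 h(625,800)=(625*31+800)%997=235 -> [882, 235]
  L3: h(882,235)=(882*31+235)%997=658 -> [658]
  root = 658 != target 723
Candidate B: set leaf[5] = 7 -> leaves = [93, 61, 13, 53, 19, 7, 25]
  L0: [93, 61, 13, 53, 19, 7, 25]
  L1: h(93,61)=(93*31+61)%997=950 h(13,53)=(13*31+53)%997=456 h(19,7)=(19*31+7)%997=596 h(25,25)=(25*31+25)%997=800 -> [950, 456, 596, 800]
  L2: h(950,456)=(950*31+456)%997=993 h(596,800)=(596*31+800)%997=333 -> [993, 333]
  L3: h(993,333)=(993*31+333)%997=209 -> [209]
  root = 209 != target 723
Candidate C: set leaf[2] = 19 -> leaves = [93, 61, 19, 53, 19, 36, 25]
  L0: [93, 61, 19, 53, 19, 36, 25]
  L1: h(93,61)=(93*31+61)%997=950 h(19,53)=(19*31+53)%997=642 h(19,36)=(19*31+36)%997=625 h(25,25)=(25*31+25)%997=800 -> [950, 642, 625, 800]
  L2: h(950,642)=(950*31+642)%997=182 h(625,800)=(625*31+800)%997=235 -> [182, 235]
  L3: h(182,235)=(182*31+235)%997=892 -> [892]
  root = 892 != target 723
Candidate D: set leaf[4] = 2 -> leaves = [93, 61, 13, 53, 2, 36, 25]
  L0: [93, 61, 13, 53, 2, 36, 25]
  L1: h(93,61)=(93*31+61)%997=950 h(13,53)=(13*31+53)%997=456 h(2,36)=(2*31+36)%997=98 h(25,25)=(25*31+25)%997=800 -> [950, 456, 98, 800]
  L2: h(950,456)=(950*31+456)%997=993 h(98,800)=(98*31+800)%997=847 -> [993, 847]
  L3: h(993,847)=(993*31+847)%997=723 -> [723]
  root = 723 == target 723  ** MATCH **
Candidate D produces the target root.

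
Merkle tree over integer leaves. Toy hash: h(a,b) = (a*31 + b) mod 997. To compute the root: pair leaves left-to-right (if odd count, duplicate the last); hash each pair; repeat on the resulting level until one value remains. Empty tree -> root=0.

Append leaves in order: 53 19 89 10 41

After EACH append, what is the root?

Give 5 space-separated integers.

After append 53 (leaves=[53]):
  L0: [53]
  root=53
After append 19 (leaves=[53, 19]):
  L0: [53, 19]
  L1: h(53,19)=(53*31+19)%997=665 -> [665]
  root=665
After append 89 (leaves=[53, 19, 89]):
  L0: [53, 19, 89]
  L1: h(53,19)=(53*31+19)%997=665 h(89,89)=(89*31+89)%997=854 -> [665, 854]
  L2: h(665,854)=(665*31+854)%997=532 -> [532]
  root=532
After append 10 (leaves=[53, 19, 89, 10]):
  L0: [53, 19, 89, 10]
  L1: h(53,19)=(53*31+19)%997=665 h(89,10)=(89*31+10)%997=775 -> [665, 775]
  L2: h(665,775)=(665*31+775)%997=453 -> [453]
  root=453
After append 41 (leaves=[53, 19, 89, 10, 41]):
  L0: [53, 19, 89, 10, 41]
  L1: h(53,19)=(53*31+19)%997=665 h(89,10)=(89*31+10)%997=775 h(41,41)=(41*31+41)%997=315 -> [665, 775, 315]
  L2: h(665,775)=(665*31+775)%997=453 h(315,315)=(315*31+315)%997=110 -> [453, 110]
  L3: h(453,110)=(453*31+110)%997=195 -> [195]
  root=195

Answer: 53 665 532 453 195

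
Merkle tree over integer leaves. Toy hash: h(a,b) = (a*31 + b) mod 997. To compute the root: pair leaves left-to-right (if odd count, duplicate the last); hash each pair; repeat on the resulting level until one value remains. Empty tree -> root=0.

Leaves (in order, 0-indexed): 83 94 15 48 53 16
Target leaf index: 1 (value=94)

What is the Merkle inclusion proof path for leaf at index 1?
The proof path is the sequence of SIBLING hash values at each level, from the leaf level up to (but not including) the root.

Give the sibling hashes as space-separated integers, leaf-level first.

L0 (leaves): [83, 94, 15, 48, 53, 16], target index=1
L1: h(83,94)=(83*31+94)%997=673 [pair 0] h(15,48)=(15*31+48)%997=513 [pair 1] h(53,16)=(53*31+16)%997=662 [pair 2] -> [673, 513, 662]
  Sibling for proof at L0: 83
L2: h(673,513)=(673*31+513)%997=439 [pair 0] h(662,662)=(662*31+662)%997=247 [pair 1] -> [439, 247]
  Sibling for proof at L1: 513
L3: h(439,247)=(439*31+247)%997=895 [pair 0] -> [895]
  Sibling for proof at L2: 247
Root: 895
Proof path (sibling hashes from leaf to root): [83, 513, 247]

Answer: 83 513 247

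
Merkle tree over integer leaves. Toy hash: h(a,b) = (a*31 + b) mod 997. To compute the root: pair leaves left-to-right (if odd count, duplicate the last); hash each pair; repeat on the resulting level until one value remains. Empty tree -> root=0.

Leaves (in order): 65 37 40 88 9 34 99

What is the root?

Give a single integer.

Answer: 107

Derivation:
L0: [65, 37, 40, 88, 9, 34, 99]
L1: h(65,37)=(65*31+37)%997=58 h(40,88)=(40*31+88)%997=331 h(9,34)=(9*31+34)%997=313 h(99,99)=(99*31+99)%997=177 -> [58, 331, 313, 177]
L2: h(58,331)=(58*31+331)%997=135 h(313,177)=(313*31+177)%997=907 -> [135, 907]
L3: h(135,907)=(135*31+907)%997=107 -> [107]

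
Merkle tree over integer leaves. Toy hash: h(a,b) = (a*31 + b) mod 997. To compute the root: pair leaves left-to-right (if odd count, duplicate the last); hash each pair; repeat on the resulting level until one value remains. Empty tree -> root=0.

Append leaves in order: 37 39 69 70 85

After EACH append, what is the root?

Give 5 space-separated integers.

After append 37 (leaves=[37]):
  L0: [37]
  root=37
After append 39 (leaves=[37, 39]):
  L0: [37, 39]
  L1: h(37,39)=(37*31+39)%997=189 -> [189]
  root=189
After append 69 (leaves=[37, 39, 69]):
  L0: [37, 39, 69]
  L1: h(37,39)=(37*31+39)%997=189 h(69,69)=(69*31+69)%997=214 -> [189, 214]
  L2: h(189,214)=(189*31+214)%997=91 -> [91]
  root=91
After append 70 (leaves=[37, 39, 69, 70]):
  L0: [37, 39, 69, 70]
  L1: h(37,39)=(37*31+39)%997=189 h(69,70)=(69*31+70)%997=215 -> [189, 215]
  L2: h(189,215)=(189*31+215)%997=92 -> [92]
  root=92
After append 85 (leaves=[37, 39, 69, 70, 85]):
  L0: [37, 39, 69, 70, 85]
  L1: h(37,39)=(37*31+39)%997=189 h(69,70)=(69*31+70)%997=215 h(85,85)=(85*31+85)%997=726 -> [189, 215, 726]
  L2: h(189,215)=(189*31+215)%997=92 h(726,726)=(726*31+726)%997=301 -> [92, 301]
  L3: h(92,301)=(92*31+301)%997=162 -> [162]
  root=162

Answer: 37 189 91 92 162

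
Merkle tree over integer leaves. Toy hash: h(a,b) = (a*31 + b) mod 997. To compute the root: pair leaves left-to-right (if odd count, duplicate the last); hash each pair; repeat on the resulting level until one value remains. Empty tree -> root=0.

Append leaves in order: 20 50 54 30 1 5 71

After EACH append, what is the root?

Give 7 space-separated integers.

Answer: 20 670 564 540 815 943 188

Derivation:
After append 20 (leaves=[20]):
  L0: [20]
  root=20
After append 50 (leaves=[20, 50]):
  L0: [20, 50]
  L1: h(20,50)=(20*31+50)%997=670 -> [670]
  root=670
After append 54 (leaves=[20, 50, 54]):
  L0: [20, 50, 54]
  L1: h(20,50)=(20*31+50)%997=670 h(54,54)=(54*31+54)%997=731 -> [670, 731]
  L2: h(670,731)=(670*31+731)%997=564 -> [564]
  root=564
After append 30 (leaves=[20, 50, 54, 30]):
  L0: [20, 50, 54, 30]
  L1: h(20,50)=(20*31+50)%997=670 h(54,30)=(54*31+30)%997=707 -> [670, 707]
  L2: h(670,707)=(670*31+707)%997=540 -> [540]
  root=540
After append 1 (leaves=[20, 50, 54, 30, 1]):
  L0: [20, 50, 54, 30, 1]
  L1: h(20,50)=(20*31+50)%997=670 h(54,30)=(54*31+30)%997=707 h(1,1)=(1*31+1)%997=32 -> [670, 707, 32]
  L2: h(670,707)=(670*31+707)%997=540 h(32,32)=(32*31+32)%997=27 -> [540, 27]
  L3: h(540,27)=(540*31+27)%997=815 -> [815]
  root=815
After append 5 (leaves=[20, 50, 54, 30, 1, 5]):
  L0: [20, 50, 54, 30, 1, 5]
  L1: h(20,50)=(20*31+50)%997=670 h(54,30)=(54*31+30)%997=707 h(1,5)=(1*31+5)%997=36 -> [670, 707, 36]
  L2: h(670,707)=(670*31+707)%997=540 h(36,36)=(36*31+36)%997=155 -> [540, 155]
  L3: h(540,155)=(540*31+155)%997=943 -> [943]
  root=943
After append 71 (leaves=[20, 50, 54, 30, 1, 5, 71]):
  L0: [20, 50, 54, 30, 1, 5, 71]
  L1: h(20,50)=(20*31+50)%997=670 h(54,30)=(54*31+30)%997=707 h(1,5)=(1*31+5)%997=36 h(71,71)=(71*31+71)%997=278 -> [670, 707, 36, 278]
  L2: h(670,707)=(670*31+707)%997=540 h(36,278)=(36*31+278)%997=397 -> [540, 397]
  L3: h(540,397)=(540*31+397)%997=188 -> [188]
  root=188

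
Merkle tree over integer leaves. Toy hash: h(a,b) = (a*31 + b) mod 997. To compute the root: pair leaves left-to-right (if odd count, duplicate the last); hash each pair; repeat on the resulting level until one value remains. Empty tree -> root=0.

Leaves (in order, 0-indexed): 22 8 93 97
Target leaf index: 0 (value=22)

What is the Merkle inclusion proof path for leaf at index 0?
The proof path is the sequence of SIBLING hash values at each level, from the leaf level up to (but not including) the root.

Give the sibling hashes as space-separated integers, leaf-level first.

L0 (leaves): [22, 8, 93, 97], target index=0
L1: h(22,8)=(22*31+8)%997=690 [pair 0] h(93,97)=(93*31+97)%997=986 [pair 1] -> [690, 986]
  Sibling for proof at L0: 8
L2: h(690,986)=(690*31+986)%997=442 [pair 0] -> [442]
  Sibling for proof at L1: 986
Root: 442
Proof path (sibling hashes from leaf to root): [8, 986]

Answer: 8 986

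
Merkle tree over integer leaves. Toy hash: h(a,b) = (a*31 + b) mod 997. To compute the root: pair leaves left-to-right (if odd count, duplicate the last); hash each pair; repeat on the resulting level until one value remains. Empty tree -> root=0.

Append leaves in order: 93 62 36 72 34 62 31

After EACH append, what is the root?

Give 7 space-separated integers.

Answer: 93 951 723 759 519 418 294

Derivation:
After append 93 (leaves=[93]):
  L0: [93]
  root=93
After append 62 (leaves=[93, 62]):
  L0: [93, 62]
  L1: h(93,62)=(93*31+62)%997=951 -> [951]
  root=951
After append 36 (leaves=[93, 62, 36]):
  L0: [93, 62, 36]
  L1: h(93,62)=(93*31+62)%997=951 h(36,36)=(36*31+36)%997=155 -> [951, 155]
  L2: h(951,155)=(951*31+155)%997=723 -> [723]
  root=723
After append 72 (leaves=[93, 62, 36, 72]):
  L0: [93, 62, 36, 72]
  L1: h(93,62)=(93*31+62)%997=951 h(36,72)=(36*31+72)%997=191 -> [951, 191]
  L2: h(951,191)=(951*31+191)%997=759 -> [759]
  root=759
After append 34 (leaves=[93, 62, 36, 72, 34]):
  L0: [93, 62, 36, 72, 34]
  L1: h(93,62)=(93*31+62)%997=951 h(36,72)=(36*31+72)%997=191 h(34,34)=(34*31+34)%997=91 -> [951, 191, 91]
  L2: h(951,191)=(951*31+191)%997=759 h(91,91)=(91*31+91)%997=918 -> [759, 918]
  L3: h(759,918)=(759*31+918)%997=519 -> [519]
  root=519
After append 62 (leaves=[93, 62, 36, 72, 34, 62]):
  L0: [93, 62, 36, 72, 34, 62]
  L1: h(93,62)=(93*31+62)%997=951 h(36,72)=(36*31+72)%997=191 h(34,62)=(34*31+62)%997=119 -> [951, 191, 119]
  L2: h(951,191)=(951*31+191)%997=759 h(119,119)=(119*31+119)%997=817 -> [759, 817]
  L3: h(759,817)=(759*31+817)%997=418 -> [418]
  root=418
After append 31 (leaves=[93, 62, 36, 72, 34, 62, 31]):
  L0: [93, 62, 36, 72, 34, 62, 31]
  L1: h(93,62)=(93*31+62)%997=951 h(36,72)=(36*31+72)%997=191 h(34,62)=(34*31+62)%997=119 h(31,31)=(31*31+31)%997=992 -> [951, 191, 119, 992]
  L2: h(951,191)=(951*31+191)%997=759 h(119,992)=(119*31+992)%997=693 -> [759, 693]
  L3: h(759,693)=(759*31+693)%997=294 -> [294]
  root=294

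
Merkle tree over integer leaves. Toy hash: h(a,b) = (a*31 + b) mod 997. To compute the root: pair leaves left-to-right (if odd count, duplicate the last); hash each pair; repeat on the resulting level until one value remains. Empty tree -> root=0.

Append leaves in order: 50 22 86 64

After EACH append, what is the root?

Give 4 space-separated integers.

After append 50 (leaves=[50]):
  L0: [50]
  root=50
After append 22 (leaves=[50, 22]):
  L0: [50, 22]
  L1: h(50,22)=(50*31+22)%997=575 -> [575]
  root=575
After append 86 (leaves=[50, 22, 86]):
  L0: [50, 22, 86]
  L1: h(50,22)=(50*31+22)%997=575 h(86,86)=(86*31+86)%997=758 -> [575, 758]
  L2: h(575,758)=(575*31+758)%997=637 -> [637]
  root=637
After append 64 (leaves=[50, 22, 86, 64]):
  L0: [50, 22, 86, 64]
  L1: h(50,22)=(50*31+22)%997=575 h(86,64)=(86*31+64)%997=736 -> [575, 736]
  L2: h(575,736)=(575*31+736)%997=615 -> [615]
  root=615

Answer: 50 575 637 615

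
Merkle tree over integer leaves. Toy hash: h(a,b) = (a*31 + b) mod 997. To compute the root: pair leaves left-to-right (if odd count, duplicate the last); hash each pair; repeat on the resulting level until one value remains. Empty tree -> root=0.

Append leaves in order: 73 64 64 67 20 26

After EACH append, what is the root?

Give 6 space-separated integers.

After append 73 (leaves=[73]):
  L0: [73]
  root=73
After append 64 (leaves=[73, 64]):
  L0: [73, 64]
  L1: h(73,64)=(73*31+64)%997=333 -> [333]
  root=333
After append 64 (leaves=[73, 64, 64]):
  L0: [73, 64, 64]
  L1: h(73,64)=(73*31+64)%997=333 h(64,64)=(64*31+64)%997=54 -> [333, 54]
  L2: h(333,54)=(333*31+54)%997=407 -> [407]
  root=407
After append 67 (leaves=[73, 64, 64, 67]):
  L0: [73, 64, 64, 67]
  L1: h(73,64)=(73*31+64)%997=333 h(64,67)=(64*31+67)%997=57 -> [333, 57]
  L2: h(333,57)=(333*31+57)%997=410 -> [410]
  root=410
After append 20 (leaves=[73, 64, 64, 67, 20]):
  L0: [73, 64, 64, 67, 20]
  L1: h(73,64)=(73*31+64)%997=333 h(64,67)=(64*31+67)%997=57 h(20,20)=(20*31+20)%997=640 -> [333, 57, 640]
  L2: h(333,57)=(333*31+57)%997=410 h(640,640)=(640*31+640)%997=540 -> [410, 540]
  L3: h(410,540)=(410*31+540)%997=289 -> [289]
  root=289
After append 26 (leaves=[73, 64, 64, 67, 20, 26]):
  L0: [73, 64, 64, 67, 20, 26]
  L1: h(73,64)=(73*31+64)%997=333 h(64,67)=(64*31+67)%997=57 h(20,26)=(20*31+26)%997=646 -> [333, 57, 646]
  L2: h(333,57)=(333*31+57)%997=410 h(646,646)=(646*31+646)%997=732 -> [410, 732]
  L3: h(410,732)=(410*31+732)%997=481 -> [481]
  root=481

Answer: 73 333 407 410 289 481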